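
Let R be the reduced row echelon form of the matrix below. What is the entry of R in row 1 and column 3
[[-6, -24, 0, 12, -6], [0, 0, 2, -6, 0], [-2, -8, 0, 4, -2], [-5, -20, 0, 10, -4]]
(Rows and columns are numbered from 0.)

-3

Multiply ρ1 by -1/6.
  [  1    4  0  -2   1 ]
  [  0    0  2  -6   0 ]
  [ -2   -8  0   4  -2 ]
  [ -5  -20  0  10  -4 ]
Add 2 times ρ1 to ρ3.
  [  1    4  0  -2   1 ]
  [  0    0  2  -6   0 ]
  [  0    0  0   0   0 ]
  [ -5  -20  0  10  -4 ]
Add 5 times ρ1 to ρ4.
  [ 1  4  0  -2  1 ]
  [ 0  0  2  -6  0 ]
  [ 0  0  0   0  0 ]
  [ 0  0  0   0  1 ]
Multiply ρ2 by 1/2.
  [ 1  4  0  -2  1 ]
  [ 0  0  1  -3  0 ]
  [ 0  0  0   0  0 ]
  [ 0  0  0   0  1 ]
Swap ρ3 and ρ4.
  [ 1  4  0  -2  1 ]
  [ 0  0  1  -3  0 ]
  [ 0  0  0   0  1 ]
  [ 0  0  0   0  0 ]
Subtract ρ3 from ρ1.
  [ 1  4  0  -2  0 ]
  [ 0  0  1  -3  0 ]
  [ 0  0  0   0  1 ]
  [ 0  0  0   0  0 ]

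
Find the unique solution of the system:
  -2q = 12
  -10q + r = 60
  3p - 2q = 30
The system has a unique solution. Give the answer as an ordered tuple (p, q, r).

Form the augmented matrix and row-reduce:
  [ 0   -2  0  |  12 ]
  [ 0  -10  1  |  60 ]
  [ 3   -2  0  |  30 ]
r1 <=> r3
  [ 3   -2  0  |  30 ]
  [ 0  -10  1  |  60 ]
  [ 0   -2  0  |  12 ]
r1 → 1/3·r1
  [ 1  -2/3  0  |  10 ]
  [ 0   -10  1  |  60 ]
  [ 0    -2  0  |  12 ]
r2 → -1/10·r2
  [ 1  -2/3      0  |  10 ]
  [ 0     1  -1/10  |  -6 ]
  [ 0    -2      0  |  12 ]
r3 → r3 + 2·r2
  [ 1  -2/3      0  |  10 ]
  [ 0     1  -1/10  |  -6 ]
  [ 0     0   -1/5  |   0 ]
r3 → -5·r3
  [ 1  -2/3      0  |  10 ]
  [ 0     1  -1/10  |  -6 ]
  [ 0     0      1  |   0 ]
r2 → r2 + 1/10·r3
  [ 1  -2/3  0  |  10 ]
  [ 0     1  0  |  -6 ]
  [ 0     0  1  |   0 ]
r1 → r1 + 2/3·r2
  [ 1  0  0  |   6 ]
  [ 0  1  0  |  -6 ]
  [ 0  0  1  |   0 ]
Reading off the last column: p = 6, q = -6, r = 0.

(6, -6, 0)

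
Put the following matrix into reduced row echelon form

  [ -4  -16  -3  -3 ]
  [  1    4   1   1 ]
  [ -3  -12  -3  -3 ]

ρ1 := -1/4·ρ1
  [  1    4  3/4  3/4 ]
  [  1    4    1    1 ]
  [ -3  -12   -3   -3 ]
ρ2 := ρ2 − ρ1
  [  1    4  3/4  3/4 ]
  [  0    0  1/4  1/4 ]
  [ -3  -12   -3   -3 ]
ρ3 := ρ3 + 3·ρ1
  [ 1  4   3/4   3/4 ]
  [ 0  0   1/4   1/4 ]
  [ 0  0  -3/4  -3/4 ]
ρ2 := 4·ρ2
  [ 1  4   3/4   3/4 ]
  [ 0  0     1     1 ]
  [ 0  0  -3/4  -3/4 ]
ρ3 := ρ3 + 3/4·ρ2
  [ 1  4  3/4  3/4 ]
  [ 0  0    1    1 ]
  [ 0  0    0    0 ]
ρ1 := ρ1 − 3/4·ρ2
  [ 1  4  0  0 ]
  [ 0  0  1  1 ]
  [ 0  0  0  0 ]

[[1, 4, 0, 0], [0, 0, 1, 1], [0, 0, 0, 0]]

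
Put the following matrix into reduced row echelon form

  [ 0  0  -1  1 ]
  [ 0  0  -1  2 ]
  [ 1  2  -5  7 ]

[[1, 2, 0, 0], [0, 0, 1, 0], [0, 0, 0, 1]]

R1 <=> R3
  [ 1  2  -5  7 ]
  [ 0  0  -1  2 ]
  [ 0  0  -1  1 ]
R2 -> -1·R2
  [ 1  2  -5   7 ]
  [ 0  0   1  -2 ]
  [ 0  0  -1   1 ]
R3 -> R3 + R2
  [ 1  2  -5   7 ]
  [ 0  0   1  -2 ]
  [ 0  0   0  -1 ]
R3 -> -1·R3
  [ 1  2  -5   7 ]
  [ 0  0   1  -2 ]
  [ 0  0   0   1 ]
R2 -> R2 + 2·R3
  [ 1  2  -5  7 ]
  [ 0  0   1  0 ]
  [ 0  0   0  1 ]
R1 -> R1 − 7·R3
  [ 1  2  -5  0 ]
  [ 0  0   1  0 ]
  [ 0  0   0  1 ]
R1 -> R1 + 5·R2
  [ 1  2  0  0 ]
  [ 0  0  1  0 ]
  [ 0  0  0  1 ]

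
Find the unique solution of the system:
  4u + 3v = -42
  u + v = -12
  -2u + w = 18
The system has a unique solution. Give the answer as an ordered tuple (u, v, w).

(-6, -6, 6)

Form the augmented matrix and row-reduce:
  [  4  3  0  |  -42 ]
  [  1  1  0  |  -12 ]
  [ -2  0  1  |   18 ]
R1 → 1/4·R1
R2 → R2 − R1
R3 → R3 + 2·R1
R2 → 4·R2
R3 → R3 − 3/2·R2
R1 → R1 − 3/4·R2
Reading off the last column: u = -6, v = -6, w = 6.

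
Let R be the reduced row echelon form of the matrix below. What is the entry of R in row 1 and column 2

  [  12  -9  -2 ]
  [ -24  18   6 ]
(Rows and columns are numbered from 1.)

-3/4

Multiply r1 by 1/12.
  [   1  -3/4  -1/6 ]
  [ -24    18     6 ]
Add 24 times r1 to r2.
  [ 1  -3/4  -1/6 ]
  [ 0     0     2 ]
Multiply r2 by 1/2.
  [ 1  -3/4  -1/6 ]
  [ 0     0     1 ]
Add 1/6 times r2 to r1.
  [ 1  -3/4  0 ]
  [ 0     0  1 ]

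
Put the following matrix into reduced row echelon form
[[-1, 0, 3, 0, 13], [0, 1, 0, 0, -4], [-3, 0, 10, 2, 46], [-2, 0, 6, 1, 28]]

ρ1 -> -1·ρ1
  [  1  0  -3  0  -13 ]
  [  0  1   0  0   -4 ]
  [ -3  0  10  2   46 ]
  [ -2  0   6  1   28 ]
ρ3 -> ρ3 + 3·ρ1
  [  1  0  -3  0  -13 ]
  [  0  1   0  0   -4 ]
  [  0  0   1  2    7 ]
  [ -2  0   6  1   28 ]
ρ4 -> ρ4 + 2·ρ1
  [ 1  0  -3  0  -13 ]
  [ 0  1   0  0   -4 ]
  [ 0  0   1  2    7 ]
  [ 0  0   0  1    2 ]
ρ3 -> ρ3 − 2·ρ4
  [ 1  0  -3  0  -13 ]
  [ 0  1   0  0   -4 ]
  [ 0  0   1  0    3 ]
  [ 0  0   0  1    2 ]
ρ1 -> ρ1 + 3·ρ3
  [ 1  0  0  0  -4 ]
  [ 0  1  0  0  -4 ]
  [ 0  0  1  0   3 ]
  [ 0  0  0  1   2 ]

[[1, 0, 0, 0, -4], [0, 1, 0, 0, -4], [0, 0, 1, 0, 3], [0, 0, 0, 1, 2]]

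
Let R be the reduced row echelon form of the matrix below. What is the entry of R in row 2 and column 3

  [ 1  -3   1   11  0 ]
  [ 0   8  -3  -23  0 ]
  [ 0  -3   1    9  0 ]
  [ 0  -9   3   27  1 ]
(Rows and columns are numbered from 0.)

R2 ← 1/8·R2
  [ 1  -3     1     11  0 ]
  [ 0   1  -3/8  -23/8  0 ]
  [ 0  -3     1      9  0 ]
  [ 0  -9     3     27  1 ]
R3 ← R3 + 3·R2
  [ 1  -3     1     11  0 ]
  [ 0   1  -3/8  -23/8  0 ]
  [ 0   0  -1/8    3/8  0 ]
  [ 0  -9     3     27  1 ]
R4 ← R4 + 9·R2
  [ 1  -3     1     11  0 ]
  [ 0   1  -3/8  -23/8  0 ]
  [ 0   0  -1/8    3/8  0 ]
  [ 0   0  -3/8    9/8  1 ]
R3 ← -8·R3
  [ 1  -3     1     11  0 ]
  [ 0   1  -3/8  -23/8  0 ]
  [ 0   0     1     -3  0 ]
  [ 0   0  -3/8    9/8  1 ]
R4 ← R4 + 3/8·R3
  [ 1  -3     1     11  0 ]
  [ 0   1  -3/8  -23/8  0 ]
  [ 0   0     1     -3  0 ]
  [ 0   0     0      0  1 ]
R2 ← R2 + 3/8·R3
  [ 1  -3  1  11  0 ]
  [ 0   1  0  -4  0 ]
  [ 0   0  1  -3  0 ]
  [ 0   0  0   0  1 ]
R1 ← R1 − R3
  [ 1  -3  0  14  0 ]
  [ 0   1  0  -4  0 ]
  [ 0   0  1  -3  0 ]
  [ 0   0  0   0  1 ]
R1 ← R1 + 3·R2
  [ 1  0  0   2  0 ]
  [ 0  1  0  -4  0 ]
  [ 0  0  1  -3  0 ]
  [ 0  0  0   0  1 ]

-3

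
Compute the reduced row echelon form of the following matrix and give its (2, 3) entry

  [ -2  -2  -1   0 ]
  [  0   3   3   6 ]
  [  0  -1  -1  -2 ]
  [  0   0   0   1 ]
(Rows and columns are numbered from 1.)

R1 -> -1/2·R1
  [ 1   1  1/2   0 ]
  [ 0   3    3   6 ]
  [ 0  -1   -1  -2 ]
  [ 0   0    0   1 ]
R2 -> 1/3·R2
  [ 1   1  1/2   0 ]
  [ 0   1    1   2 ]
  [ 0  -1   -1  -2 ]
  [ 0   0    0   1 ]
R3 -> R3 + R2
  [ 1  1  1/2  0 ]
  [ 0  1    1  2 ]
  [ 0  0    0  0 ]
  [ 0  0    0  1 ]
R3 <=> R4
  [ 1  1  1/2  0 ]
  [ 0  1    1  2 ]
  [ 0  0    0  1 ]
  [ 0  0    0  0 ]
R2 -> R2 − 2·R3
  [ 1  1  1/2  0 ]
  [ 0  1    1  0 ]
  [ 0  0    0  1 ]
  [ 0  0    0  0 ]
R1 -> R1 − R2
  [ 1  0  -1/2  0 ]
  [ 0  1     1  0 ]
  [ 0  0     0  1 ]
  [ 0  0     0  0 ]

1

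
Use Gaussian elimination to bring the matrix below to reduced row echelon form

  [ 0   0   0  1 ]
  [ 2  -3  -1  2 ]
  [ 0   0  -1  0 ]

Swap r1 and r2.
  [ 2  -3  -1  2 ]
  [ 0   0   0  1 ]
  [ 0   0  -1  0 ]
Multiply r1 by 1/2.
  [ 1  -3/2  -1/2  1 ]
  [ 0     0     0  1 ]
  [ 0     0    -1  0 ]
Swap r2 and r3.
  [ 1  -3/2  -1/2  1 ]
  [ 0     0    -1  0 ]
  [ 0     0     0  1 ]
Multiply r2 by -1.
  [ 1  -3/2  -1/2  1 ]
  [ 0     0     1  0 ]
  [ 0     0     0  1 ]
Subtract r3 from r1.
  [ 1  -3/2  -1/2  0 ]
  [ 0     0     1  0 ]
  [ 0     0     0  1 ]
Add 1/2 times r2 to r1.
  [ 1  -3/2  0  0 ]
  [ 0     0  1  0 ]
  [ 0     0  0  1 ]

[[1, -3/2, 0, 0], [0, 0, 1, 0], [0, 0, 0, 1]]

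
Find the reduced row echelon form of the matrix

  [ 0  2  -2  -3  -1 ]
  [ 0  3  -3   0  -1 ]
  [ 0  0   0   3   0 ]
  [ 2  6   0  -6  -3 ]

[[1, 0, 3, 0, 0], [0, 1, -1, 0, 0], [0, 0, 0, 1, 0], [0, 0, 0, 0, 1]]

Swap R1 and R4.
Multiply R1 by 1/2.
Multiply R2 by 1/3.
Subtract 2 times R2 from R4.
Multiply R3 by 1/3.
Add 3 times R3 to R4.
Multiply R4 by -3.
Add 1/3 times R4 to R2.
Add 3/2 times R4 to R1.
Add 3 times R3 to R1.
Subtract 3 times R2 from R1.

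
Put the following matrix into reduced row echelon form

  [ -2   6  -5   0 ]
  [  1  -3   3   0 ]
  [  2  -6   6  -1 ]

[[1, -3, 0, 0], [0, 0, 1, 0], [0, 0, 0, 1]]

R1 ← -1/2·R1
  [ 1  -3  5/2   0 ]
  [ 1  -3    3   0 ]
  [ 2  -6    6  -1 ]
R2 ← R2 − R1
  [ 1  -3  5/2   0 ]
  [ 0   0  1/2   0 ]
  [ 2  -6    6  -1 ]
R3 ← R3 − 2·R1
  [ 1  -3  5/2   0 ]
  [ 0   0  1/2   0 ]
  [ 0   0    1  -1 ]
R2 ← 2·R2
  [ 1  -3  5/2   0 ]
  [ 0   0    1   0 ]
  [ 0   0    1  -1 ]
R3 ← R3 − R2
  [ 1  -3  5/2   0 ]
  [ 0   0    1   0 ]
  [ 0   0    0  -1 ]
R3 ← -1·R3
  [ 1  -3  5/2  0 ]
  [ 0   0    1  0 ]
  [ 0   0    0  1 ]
R1 ← R1 − 5/2·R2
  [ 1  -3  0  0 ]
  [ 0   0  1  0 ]
  [ 0   0  0  1 ]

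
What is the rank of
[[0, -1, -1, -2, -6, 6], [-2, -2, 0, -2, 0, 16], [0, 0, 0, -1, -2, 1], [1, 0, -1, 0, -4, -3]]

rank = 3

r1 <-> r2
r1 ← -1/2·r1
r4 ← r4 − r1
r2 ← -1·r2
r4 ← r4 + r2
r3 ← -1·r3
r4 ← r4 − r3
r2 ← r2 − 2·r3
r1 ← r1 − r3
r1 ← r1 − r2
The reduced form has 3 nonzero rows.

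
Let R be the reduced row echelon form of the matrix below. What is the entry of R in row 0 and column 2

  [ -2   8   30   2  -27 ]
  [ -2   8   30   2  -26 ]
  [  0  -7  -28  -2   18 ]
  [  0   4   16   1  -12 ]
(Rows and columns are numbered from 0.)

R1 → -1/2·R1
  [  1  -4  -15  -1  27/2 ]
  [ -2   8   30   2   -26 ]
  [  0  -7  -28  -2    18 ]
  [  0   4   16   1   -12 ]
R2 → R2 + 2·R1
  [ 1  -4  -15  -1  27/2 ]
  [ 0   0    0   0     1 ]
  [ 0  -7  -28  -2    18 ]
  [ 0   4   16   1   -12 ]
R2 <=> R3
  [ 1  -4  -15  -1  27/2 ]
  [ 0  -7  -28  -2    18 ]
  [ 0   0    0   0     1 ]
  [ 0   4   16   1   -12 ]
R2 → -1/7·R2
  [ 1  -4  -15   -1   27/2 ]
  [ 0   1    4  2/7  -18/7 ]
  [ 0   0    0    0      1 ]
  [ 0   4   16    1    -12 ]
R4 → R4 − 4·R2
  [ 1  -4  -15    -1   27/2 ]
  [ 0   1    4   2/7  -18/7 ]
  [ 0   0    0     0      1 ]
  [ 0   0    0  -1/7  -12/7 ]
R3 <=> R4
  [ 1  -4  -15    -1   27/2 ]
  [ 0   1    4   2/7  -18/7 ]
  [ 0   0    0  -1/7  -12/7 ]
  [ 0   0    0     0      1 ]
R3 → -7·R3
  [ 1  -4  -15   -1   27/2 ]
  [ 0   1    4  2/7  -18/7 ]
  [ 0   0    0    1     12 ]
  [ 0   0    0    0      1 ]
R3 → R3 − 12·R4
  [ 1  -4  -15   -1   27/2 ]
  [ 0   1    4  2/7  -18/7 ]
  [ 0   0    0    1      0 ]
  [ 0   0    0    0      1 ]
R2 → R2 + 18/7·R4
  [ 1  -4  -15   -1  27/2 ]
  [ 0   1    4  2/7     0 ]
  [ 0   0    0    1     0 ]
  [ 0   0    0    0     1 ]
R1 → R1 − 27/2·R4
  [ 1  -4  -15   -1  0 ]
  [ 0   1    4  2/7  0 ]
  [ 0   0    0    1  0 ]
  [ 0   0    0    0  1 ]
R2 → R2 − 2/7·R3
  [ 1  -4  -15  -1  0 ]
  [ 0   1    4   0  0 ]
  [ 0   0    0   1  0 ]
  [ 0   0    0   0  1 ]
R1 → R1 + R3
  [ 1  -4  -15  0  0 ]
  [ 0   1    4  0  0 ]
  [ 0   0    0  1  0 ]
  [ 0   0    0  0  1 ]
R1 → R1 + 4·R2
  [ 1  0  1  0  0 ]
  [ 0  1  4  0  0 ]
  [ 0  0  0  1  0 ]
  [ 0  0  0  0  1 ]

1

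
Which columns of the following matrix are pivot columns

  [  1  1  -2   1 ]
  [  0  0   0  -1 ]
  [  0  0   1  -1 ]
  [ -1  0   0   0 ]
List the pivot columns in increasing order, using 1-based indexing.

1, 2, 3, 4

ρ4 → ρ4 + ρ1
ρ2 <-> ρ4
ρ4 → -1·ρ4
ρ3 → ρ3 + ρ4
ρ2 → ρ2 − ρ4
ρ1 → ρ1 − ρ4
ρ2 → ρ2 + 2·ρ3
ρ1 → ρ1 + 2·ρ3
ρ1 → ρ1 − ρ2
Pivot columns are the columns containing a leading 1.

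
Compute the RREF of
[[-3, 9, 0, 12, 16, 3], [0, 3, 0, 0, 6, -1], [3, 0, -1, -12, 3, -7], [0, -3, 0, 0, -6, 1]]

Multiply R1 by -1/3.
  [ 1  -3   0   -4  -16/3  -1 ]
  [ 0   3   0    0      6  -1 ]
  [ 3   0  -1  -12      3  -7 ]
  [ 0  -3   0    0     -6   1 ]
Subtract 3 times R1 from R3.
  [ 1  -3   0  -4  -16/3  -1 ]
  [ 0   3   0   0      6  -1 ]
  [ 0   9  -1   0     19  -4 ]
  [ 0  -3   0   0     -6   1 ]
Multiply R2 by 1/3.
  [ 1  -3   0  -4  -16/3    -1 ]
  [ 0   1   0   0      2  -1/3 ]
  [ 0   9  -1   0     19    -4 ]
  [ 0  -3   0   0     -6     1 ]
Subtract 9 times R2 from R3.
  [ 1  -3   0  -4  -16/3    -1 ]
  [ 0   1   0   0      2  -1/3 ]
  [ 0   0  -1   0      1    -1 ]
  [ 0  -3   0   0     -6     1 ]
Add 3 times R2 to R4.
  [ 1  -3   0  -4  -16/3    -1 ]
  [ 0   1   0   0      2  -1/3 ]
  [ 0   0  -1   0      1    -1 ]
  [ 0   0   0   0      0     0 ]
Multiply R3 by -1.
  [ 1  -3  0  -4  -16/3    -1 ]
  [ 0   1  0   0      2  -1/3 ]
  [ 0   0  1   0     -1     1 ]
  [ 0   0  0   0      0     0 ]
Add 3 times R2 to R1.
  [ 1  0  0  -4  2/3    -2 ]
  [ 0  1  0   0    2  -1/3 ]
  [ 0  0  1   0   -1     1 ]
  [ 0  0  0   0    0     0 ]

[[1, 0, 0, -4, 2/3, -2], [0, 1, 0, 0, 2, -1/3], [0, 0, 1, 0, -1, 1], [0, 0, 0, 0, 0, 0]]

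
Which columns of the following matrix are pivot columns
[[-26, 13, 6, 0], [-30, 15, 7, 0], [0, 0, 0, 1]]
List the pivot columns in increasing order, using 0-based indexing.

0, 2, 3

R1 → -1/26·R1
  [   1  -1/2  -3/13  0 ]
  [ -30    15      7  0 ]
  [   0     0      0  1 ]
R2 → R2 + 30·R1
  [ 1  -1/2  -3/13  0 ]
  [ 0     0   1/13  0 ]
  [ 0     0      0  1 ]
R2 → 13·R2
  [ 1  -1/2  -3/13  0 ]
  [ 0     0      1  0 ]
  [ 0     0      0  1 ]
R1 → R1 + 3/13·R2
  [ 1  -1/2  0  0 ]
  [ 0     0  1  0 ]
  [ 0     0  0  1 ]
Pivot columns are the columns containing a leading 1.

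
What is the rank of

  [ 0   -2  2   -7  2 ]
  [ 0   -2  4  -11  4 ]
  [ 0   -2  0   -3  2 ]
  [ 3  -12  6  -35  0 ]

rank = 4

Swap R1 and R4.
  [ 3  -12  6  -35  0 ]
  [ 0   -2  4  -11  4 ]
  [ 0   -2  0   -3  2 ]
  [ 0   -2  2   -7  2 ]
Multiply R1 by 1/3.
  [ 1  -4  2  -35/3  0 ]
  [ 0  -2  4    -11  4 ]
  [ 0  -2  0     -3  2 ]
  [ 0  -2  2     -7  2 ]
Multiply R2 by -1/2.
  [ 1  -4   2  -35/3   0 ]
  [ 0   1  -2   11/2  -2 ]
  [ 0  -2   0     -3   2 ]
  [ 0  -2   2     -7   2 ]
Add 2 times R2 to R3.
  [ 1  -4   2  -35/3   0 ]
  [ 0   1  -2   11/2  -2 ]
  [ 0   0  -4      8  -2 ]
  [ 0  -2   2     -7   2 ]
Add 2 times R2 to R4.
  [ 1  -4   2  -35/3   0 ]
  [ 0   1  -2   11/2  -2 ]
  [ 0   0  -4      8  -2 ]
  [ 0   0  -2      4  -2 ]
Multiply R3 by -1/4.
  [ 1  -4   2  -35/3    0 ]
  [ 0   1  -2   11/2   -2 ]
  [ 0   0   1     -2  1/2 ]
  [ 0   0  -2      4   -2 ]
Add 2 times R3 to R4.
  [ 1  -4   2  -35/3    0 ]
  [ 0   1  -2   11/2   -2 ]
  [ 0   0   1     -2  1/2 ]
  [ 0   0   0      0   -1 ]
Multiply R4 by -1.
  [ 1  -4   2  -35/3    0 ]
  [ 0   1  -2   11/2   -2 ]
  [ 0   0   1     -2  1/2 ]
  [ 0   0   0      0    1 ]
Subtract 1/2 times R4 from R3.
  [ 1  -4   2  -35/3   0 ]
  [ 0   1  -2   11/2  -2 ]
  [ 0   0   1     -2   0 ]
  [ 0   0   0      0   1 ]
Add 2 times R4 to R2.
  [ 1  -4   2  -35/3  0 ]
  [ 0   1  -2   11/2  0 ]
  [ 0   0   1     -2  0 ]
  [ 0   0   0      0  1 ]
Add 2 times R3 to R2.
  [ 1  -4  2  -35/3  0 ]
  [ 0   1  0    3/2  0 ]
  [ 0   0  1     -2  0 ]
  [ 0   0  0      0  1 ]
Subtract 2 times R3 from R1.
  [ 1  -4  0  -23/3  0 ]
  [ 0   1  0    3/2  0 ]
  [ 0   0  1     -2  0 ]
  [ 0   0  0      0  1 ]
Add 4 times R2 to R1.
  [ 1  0  0  -5/3  0 ]
  [ 0  1  0   3/2  0 ]
  [ 0  0  1    -2  0 ]
  [ 0  0  0     0  1 ]
The reduced form has 4 nonzero rows.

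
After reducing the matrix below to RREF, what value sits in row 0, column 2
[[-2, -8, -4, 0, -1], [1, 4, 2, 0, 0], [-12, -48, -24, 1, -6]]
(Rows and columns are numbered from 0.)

Multiply R1 by -1/2.
Subtract R1 from R2.
Add 12 times R1 to R3.
Swap R2 and R3.
Multiply R3 by -2.
Subtract 1/2 times R3 from R1.

2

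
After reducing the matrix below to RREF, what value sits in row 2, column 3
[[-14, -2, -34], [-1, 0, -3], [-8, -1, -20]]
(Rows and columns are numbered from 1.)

-4

ρ1 ← -1/14·ρ1
  [  1  1/7  17/7 ]
  [ -1    0    -3 ]
  [ -8   -1   -20 ]
ρ2 ← ρ2 + ρ1
  [  1  1/7  17/7 ]
  [  0  1/7  -4/7 ]
  [ -8   -1   -20 ]
ρ3 ← ρ3 + 8·ρ1
  [ 1  1/7  17/7 ]
  [ 0  1/7  -4/7 ]
  [ 0  1/7  -4/7 ]
ρ2 ← 7·ρ2
  [ 1  1/7  17/7 ]
  [ 0    1    -4 ]
  [ 0  1/7  -4/7 ]
ρ3 ← ρ3 − 1/7·ρ2
  [ 1  1/7  17/7 ]
  [ 0    1    -4 ]
  [ 0    0     0 ]
ρ1 ← ρ1 − 1/7·ρ2
  [ 1  0   3 ]
  [ 0  1  -4 ]
  [ 0  0   0 ]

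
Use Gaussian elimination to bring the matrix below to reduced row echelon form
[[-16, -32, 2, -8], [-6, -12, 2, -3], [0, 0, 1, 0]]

r1 -> -1/16·r1
r2 -> r2 + 6·r1
r2 -> 4/5·r2
r3 -> r3 − r2
r1 -> r1 + 1/8·r2

[[1, 2, 0, 1/2], [0, 0, 1, 0], [0, 0, 0, 0]]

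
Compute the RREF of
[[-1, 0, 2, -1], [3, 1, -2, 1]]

[[1, 0, -2, 1], [0, 1, 4, -2]]

ρ1 -> -1·ρ1
  [ 1  0  -2  1 ]
  [ 3  1  -2  1 ]
ρ2 -> ρ2 − 3·ρ1
  [ 1  0  -2   1 ]
  [ 0  1   4  -2 ]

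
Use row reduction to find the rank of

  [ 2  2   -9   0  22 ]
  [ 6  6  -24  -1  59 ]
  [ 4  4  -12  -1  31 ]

rank = 3

R1 := 1/2·R1
  [ 1  1  -9/2   0  11 ]
  [ 6  6   -24  -1  59 ]
  [ 4  4   -12  -1  31 ]
R2 := R2 − 6·R1
  [ 1  1  -9/2   0  11 ]
  [ 0  0     3  -1  -7 ]
  [ 4  4   -12  -1  31 ]
R3 := R3 − 4·R1
  [ 1  1  -9/2   0   11 ]
  [ 0  0     3  -1   -7 ]
  [ 0  0     6  -1  -13 ]
R2 := 1/3·R2
  [ 1  1  -9/2     0    11 ]
  [ 0  0     1  -1/3  -7/3 ]
  [ 0  0     6    -1   -13 ]
R3 := R3 − 6·R2
  [ 1  1  -9/2     0    11 ]
  [ 0  0     1  -1/3  -7/3 ]
  [ 0  0     0     1     1 ]
R2 := R2 + 1/3·R3
  [ 1  1  -9/2  0  11 ]
  [ 0  0     1  0  -2 ]
  [ 0  0     0  1   1 ]
R1 := R1 + 9/2·R2
  [ 1  1  0  0   2 ]
  [ 0  0  1  0  -2 ]
  [ 0  0  0  1   1 ]
The reduced form has 3 nonzero rows.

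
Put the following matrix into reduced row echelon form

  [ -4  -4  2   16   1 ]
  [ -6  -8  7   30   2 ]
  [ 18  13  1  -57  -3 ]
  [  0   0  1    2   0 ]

Multiply R1 by -1/4.
Add 6 times R1 to R2.
Subtract 18 times R1 from R3.
Multiply R2 by -1/2.
Add 5 times R2 to R3.
Swap R3 and R4.
Multiply R4 by 4.
Add 1/4 times R4 to R2.
Add 1/4 times R4 to R1.
Add 2 times R3 to R2.
Add 1/2 times R3 to R1.
Subtract R2 from R1.

[[1, 0, 0, -4, 0], [0, 1, 0, 1, 0], [0, 0, 1, 2, 0], [0, 0, 0, 0, 1]]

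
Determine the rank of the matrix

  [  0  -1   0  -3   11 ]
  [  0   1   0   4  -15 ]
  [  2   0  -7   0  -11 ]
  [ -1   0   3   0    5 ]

R1 ↔ R3
R1 := 1/2·R1
R4 := R4 + R1
R3 := R3 + R2
R3 ↔ R4
R3 := -2·R3
R2 := R2 − 4·R4
R1 := R1 + 7/2·R3
The reduced form has 4 nonzero rows.

rank = 4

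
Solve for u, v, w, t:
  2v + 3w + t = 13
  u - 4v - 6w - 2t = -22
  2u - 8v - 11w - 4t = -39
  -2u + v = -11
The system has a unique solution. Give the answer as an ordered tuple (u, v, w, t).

(4, -3, 5, 4)

Form the augmented matrix and row-reduce:
  [  0   2    3   1  |   13 ]
  [  1  -4   -6  -2  |  -22 ]
  [  2  -8  -11  -4  |  -39 ]
  [ -2   1    0   0  |  -11 ]
R1 <=> R2
  [  1  -4   -6  -2  |  -22 ]
  [  0   2    3   1  |   13 ]
  [  2  -8  -11  -4  |  -39 ]
  [ -2   1    0   0  |  -11 ]
R3 ← R3 − 2·R1
  [  1  -4  -6  -2  |  -22 ]
  [  0   2   3   1  |   13 ]
  [  0   0   1   0  |    5 ]
  [ -2   1   0   0  |  -11 ]
R4 ← R4 + 2·R1
  [ 1  -4   -6  -2  |  -22 ]
  [ 0   2    3   1  |   13 ]
  [ 0   0    1   0  |    5 ]
  [ 0  -7  -12  -4  |  -55 ]
R2 ← 1/2·R2
  [ 1  -4   -6   -2  |   -22 ]
  [ 0   1  3/2  1/2  |  13/2 ]
  [ 0   0    1    0  |     5 ]
  [ 0  -7  -12   -4  |   -55 ]
R4 ← R4 + 7·R2
  [ 1  -4    -6    -2  |    -22 ]
  [ 0   1   3/2   1/2  |   13/2 ]
  [ 0   0     1     0  |      5 ]
  [ 0   0  -3/2  -1/2  |  -19/2 ]
R4 ← R4 + 3/2·R3
  [ 1  -4   -6    -2  |   -22 ]
  [ 0   1  3/2   1/2  |  13/2 ]
  [ 0   0    1     0  |     5 ]
  [ 0   0    0  -1/2  |    -2 ]
R4 ← -2·R4
  [ 1  -4   -6   -2  |   -22 ]
  [ 0   1  3/2  1/2  |  13/2 ]
  [ 0   0    1    0  |     5 ]
  [ 0   0    0    1  |     4 ]
R2 ← R2 − 1/2·R4
  [ 1  -4   -6  -2  |  -22 ]
  [ 0   1  3/2   0  |  9/2 ]
  [ 0   0    1   0  |    5 ]
  [ 0   0    0   1  |    4 ]
R1 ← R1 + 2·R4
  [ 1  -4   -6  0  |  -14 ]
  [ 0   1  3/2  0  |  9/2 ]
  [ 0   0    1  0  |    5 ]
  [ 0   0    0  1  |    4 ]
R2 ← R2 − 3/2·R3
  [ 1  -4  -6  0  |  -14 ]
  [ 0   1   0  0  |   -3 ]
  [ 0   0   1  0  |    5 ]
  [ 0   0   0  1  |    4 ]
R1 ← R1 + 6·R3
  [ 1  -4  0  0  |  16 ]
  [ 0   1  0  0  |  -3 ]
  [ 0   0  1  0  |   5 ]
  [ 0   0  0  1  |   4 ]
R1 ← R1 + 4·R2
  [ 1  0  0  0  |   4 ]
  [ 0  1  0  0  |  -3 ]
  [ 0  0  1  0  |   5 ]
  [ 0  0  0  1  |   4 ]
Reading off the last column: u = 4, v = -3, w = 5, t = 4.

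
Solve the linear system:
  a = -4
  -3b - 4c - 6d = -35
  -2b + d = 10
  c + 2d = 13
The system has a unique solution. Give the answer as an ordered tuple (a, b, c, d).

(-4, -3, 5, 4)

Form the augmented matrix and row-reduce:
  [ 1   0   0   0  |   -4 ]
  [ 0  -3  -4  -6  |  -35 ]
  [ 0  -2   0   1  |   10 ]
  [ 0   0   1   2  |   13 ]
R2 := -1/3·R2
R3 := R3 + 2·R2
R3 := 3/8·R3
R4 := R4 − R3
R4 := 8·R4
R3 := R3 − 15/8·R4
R2 := R2 − 2·R4
R2 := R2 − 4/3·R3
Reading off the last column: a = -4, b = -3, c = 5, d = 4.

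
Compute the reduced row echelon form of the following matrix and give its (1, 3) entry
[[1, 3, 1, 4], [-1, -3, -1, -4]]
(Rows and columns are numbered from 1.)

R2 → R2 + R1
  [ 1  3  1  4 ]
  [ 0  0  0  0 ]

1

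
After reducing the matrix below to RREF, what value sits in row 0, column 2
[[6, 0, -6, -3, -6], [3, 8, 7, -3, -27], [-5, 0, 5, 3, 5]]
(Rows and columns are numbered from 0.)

r1 ← 1/6·r1
  [  1  0  -1  -1/2   -1 ]
  [  3  8   7    -3  -27 ]
  [ -5  0   5     3    5 ]
r2 ← r2 − 3·r1
  [  1  0  -1  -1/2   -1 ]
  [  0  8  10  -3/2  -24 ]
  [ -5  0   5     3    5 ]
r3 ← r3 + 5·r1
  [ 1  0  -1  -1/2   -1 ]
  [ 0  8  10  -3/2  -24 ]
  [ 0  0   0   1/2    0 ]
r2 ← 1/8·r2
  [ 1  0   -1   -1/2  -1 ]
  [ 0  1  5/4  -3/16  -3 ]
  [ 0  0    0    1/2   0 ]
r3 ← 2·r3
  [ 1  0   -1   -1/2  -1 ]
  [ 0  1  5/4  -3/16  -3 ]
  [ 0  0    0      1   0 ]
r2 ← r2 + 3/16·r3
  [ 1  0   -1  -1/2  -1 ]
  [ 0  1  5/4     0  -3 ]
  [ 0  0    0     1   0 ]
r1 ← r1 + 1/2·r3
  [ 1  0   -1  0  -1 ]
  [ 0  1  5/4  0  -3 ]
  [ 0  0    0  1   0 ]

-1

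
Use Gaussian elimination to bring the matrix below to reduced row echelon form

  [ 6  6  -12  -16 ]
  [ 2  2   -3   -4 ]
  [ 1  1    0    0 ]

R1 → 1/6·R1
  [ 1  1  -2  -8/3 ]
  [ 2  2  -3    -4 ]
  [ 1  1   0     0 ]
R2 → R2 − 2·R1
  [ 1  1  -2  -8/3 ]
  [ 0  0   1   4/3 ]
  [ 1  1   0     0 ]
R3 → R3 − R1
  [ 1  1  -2  -8/3 ]
  [ 0  0   1   4/3 ]
  [ 0  0   2   8/3 ]
R3 → R3 − 2·R2
  [ 1  1  -2  -8/3 ]
  [ 0  0   1   4/3 ]
  [ 0  0   0     0 ]
R1 → R1 + 2·R2
  [ 1  1  0    0 ]
  [ 0  0  1  4/3 ]
  [ 0  0  0    0 ]

[[1, 1, 0, 0], [0, 0, 1, 4/3], [0, 0, 0, 0]]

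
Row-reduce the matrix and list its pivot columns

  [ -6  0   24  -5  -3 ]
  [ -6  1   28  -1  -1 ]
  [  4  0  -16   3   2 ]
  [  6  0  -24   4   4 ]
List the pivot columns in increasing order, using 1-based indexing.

ρ1 -> -1/6·ρ1
  [  1  0   -4  5/6  1/2 ]
  [ -6  1   28   -1   -1 ]
  [  4  0  -16    3    2 ]
  [  6  0  -24    4    4 ]
ρ2 -> ρ2 + 6·ρ1
  [ 1  0   -4  5/6  1/2 ]
  [ 0  1    4    4    2 ]
  [ 4  0  -16    3    2 ]
  [ 6  0  -24    4    4 ]
ρ3 -> ρ3 − 4·ρ1
  [ 1  0   -4   5/6  1/2 ]
  [ 0  1    4     4    2 ]
  [ 0  0    0  -1/3    0 ]
  [ 6  0  -24     4    4 ]
ρ4 -> ρ4 − 6·ρ1
  [ 1  0  -4   5/6  1/2 ]
  [ 0  1   4     4    2 ]
  [ 0  0   0  -1/3    0 ]
  [ 0  0   0    -1    1 ]
ρ3 -> -3·ρ3
  [ 1  0  -4  5/6  1/2 ]
  [ 0  1   4    4    2 ]
  [ 0  0   0    1    0 ]
  [ 0  0   0   -1    1 ]
ρ4 -> ρ4 + ρ3
  [ 1  0  -4  5/6  1/2 ]
  [ 0  1   4    4    2 ]
  [ 0  0   0    1    0 ]
  [ 0  0   0    0    1 ]
ρ2 -> ρ2 − 2·ρ4
  [ 1  0  -4  5/6  1/2 ]
  [ 0  1   4    4    0 ]
  [ 0  0   0    1    0 ]
  [ 0  0   0    0    1 ]
ρ1 -> ρ1 − 1/2·ρ4
  [ 1  0  -4  5/6  0 ]
  [ 0  1   4    4  0 ]
  [ 0  0   0    1  0 ]
  [ 0  0   0    0  1 ]
ρ2 -> ρ2 − 4·ρ3
  [ 1  0  -4  5/6  0 ]
  [ 0  1   4    0  0 ]
  [ 0  0   0    1  0 ]
  [ 0  0   0    0  1 ]
ρ1 -> ρ1 − 5/6·ρ3
  [ 1  0  -4  0  0 ]
  [ 0  1   4  0  0 ]
  [ 0  0   0  1  0 ]
  [ 0  0   0  0  1 ]
Pivot columns are the columns containing a leading 1.

1, 2, 4, 5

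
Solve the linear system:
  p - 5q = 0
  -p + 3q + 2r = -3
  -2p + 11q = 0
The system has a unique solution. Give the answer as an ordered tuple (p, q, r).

Form the augmented matrix and row-reduce:
  [  1  -5  0  |   0 ]
  [ -1   3  2  |  -3 ]
  [ -2  11  0  |   0 ]
R2 := R2 + R1
  [  1  -5  0  |   0 ]
  [  0  -2  2  |  -3 ]
  [ -2  11  0  |   0 ]
R3 := R3 + 2·R1
  [ 1  -5  0  |   0 ]
  [ 0  -2  2  |  -3 ]
  [ 0   1  0  |   0 ]
R2 := -1/2·R2
  [ 1  -5   0  |    0 ]
  [ 0   1  -1  |  3/2 ]
  [ 0   1   0  |    0 ]
R3 := R3 − R2
  [ 1  -5   0  |     0 ]
  [ 0   1  -1  |   3/2 ]
  [ 0   0   1  |  -3/2 ]
R2 := R2 + R3
  [ 1  -5  0  |     0 ]
  [ 0   1  0  |     0 ]
  [ 0   0  1  |  -3/2 ]
R1 := R1 + 5·R2
  [ 1  0  0  |     0 ]
  [ 0  1  0  |     0 ]
  [ 0  0  1  |  -3/2 ]
Reading off the last column: p = 0, q = 0, r = -3/2.

(0, 0, -3/2)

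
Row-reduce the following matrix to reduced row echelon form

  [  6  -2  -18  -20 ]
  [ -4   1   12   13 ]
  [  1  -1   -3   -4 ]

Multiply R1 by 1/6.
  [  1  -1/3  -3  -10/3 ]
  [ -4     1  12     13 ]
  [  1    -1  -3     -4 ]
Add 4 times R1 to R2.
  [ 1  -1/3  -3  -10/3 ]
  [ 0  -1/3   0   -1/3 ]
  [ 1    -1  -3     -4 ]
Subtract R1 from R3.
  [ 1  -1/3  -3  -10/3 ]
  [ 0  -1/3   0   -1/3 ]
  [ 0  -2/3   0   -2/3 ]
Multiply R2 by -3.
  [ 1  -1/3  -3  -10/3 ]
  [ 0     1   0      1 ]
  [ 0  -2/3   0   -2/3 ]
Add 2/3 times R2 to R3.
  [ 1  -1/3  -3  -10/3 ]
  [ 0     1   0      1 ]
  [ 0     0   0      0 ]
Add 1/3 times R2 to R1.
  [ 1  0  -3  -3 ]
  [ 0  1   0   1 ]
  [ 0  0   0   0 ]

[[1, 0, -3, -3], [0, 1, 0, 1], [0, 0, 0, 0]]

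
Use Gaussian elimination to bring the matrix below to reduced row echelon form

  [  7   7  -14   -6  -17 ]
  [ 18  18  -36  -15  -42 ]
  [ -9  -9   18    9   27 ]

R1 -> 1/7·R1
  [  1   1   -2  -6/7  -17/7 ]
  [ 18  18  -36   -15    -42 ]
  [ -9  -9   18     9     27 ]
R2 -> R2 − 18·R1
  [  1   1  -2  -6/7  -17/7 ]
  [  0   0   0   3/7   12/7 ]
  [ -9  -9  18     9     27 ]
R3 -> R3 + 9·R1
  [ 1  1  -2  -6/7  -17/7 ]
  [ 0  0   0   3/7   12/7 ]
  [ 0  0   0   9/7   36/7 ]
R2 -> 7/3·R2
  [ 1  1  -2  -6/7  -17/7 ]
  [ 0  0   0     1      4 ]
  [ 0  0   0   9/7   36/7 ]
R3 -> R3 − 9/7·R2
  [ 1  1  -2  -6/7  -17/7 ]
  [ 0  0   0     1      4 ]
  [ 0  0   0     0      0 ]
R1 -> R1 + 6/7·R2
  [ 1  1  -2  0  1 ]
  [ 0  0   0  1  4 ]
  [ 0  0   0  0  0 ]

[[1, 1, -2, 0, 1], [0, 0, 0, 1, 4], [0, 0, 0, 0, 0]]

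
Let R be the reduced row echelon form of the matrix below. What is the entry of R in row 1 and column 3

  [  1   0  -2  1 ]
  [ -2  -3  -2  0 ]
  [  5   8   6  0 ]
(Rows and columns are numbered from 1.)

ρ2 := ρ2 + 2·ρ1
  [ 1   0  -2  1 ]
  [ 0  -3  -6  2 ]
  [ 5   8   6  0 ]
ρ3 := ρ3 − 5·ρ1
  [ 1   0  -2   1 ]
  [ 0  -3  -6   2 ]
  [ 0   8  16  -5 ]
ρ2 := -1/3·ρ2
  [ 1  0  -2     1 ]
  [ 0  1   2  -2/3 ]
  [ 0  8  16    -5 ]
ρ3 := ρ3 − 8·ρ2
  [ 1  0  -2     1 ]
  [ 0  1   2  -2/3 ]
  [ 0  0   0   1/3 ]
ρ3 := 3·ρ3
  [ 1  0  -2     1 ]
  [ 0  1   2  -2/3 ]
  [ 0  0   0     1 ]
ρ2 := ρ2 + 2/3·ρ3
  [ 1  0  -2  1 ]
  [ 0  1   2  0 ]
  [ 0  0   0  1 ]
ρ1 := ρ1 − ρ3
  [ 1  0  -2  0 ]
  [ 0  1   2  0 ]
  [ 0  0   0  1 ]

-2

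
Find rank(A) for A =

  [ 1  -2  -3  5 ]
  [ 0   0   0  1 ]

Subtract 5 times r2 from r1.
  [ 1  -2  -3  0 ]
  [ 0   0   0  1 ]
The reduced form has 2 nonzero rows.

rank = 2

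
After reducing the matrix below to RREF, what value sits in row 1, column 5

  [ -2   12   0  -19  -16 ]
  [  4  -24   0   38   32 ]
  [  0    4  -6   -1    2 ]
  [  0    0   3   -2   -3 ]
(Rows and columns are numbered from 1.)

ρ1 := -1/2·ρ1
  [ 1   -6   0  19/2   8 ]
  [ 4  -24   0    38  32 ]
  [ 0    4  -6    -1   2 ]
  [ 0    0   3    -2  -3 ]
ρ2 := ρ2 − 4·ρ1
  [ 1  -6   0  19/2   8 ]
  [ 0   0   0     0   0 ]
  [ 0   4  -6    -1   2 ]
  [ 0   0   3    -2  -3 ]
ρ2 <=> ρ3
  [ 1  -6   0  19/2   8 ]
  [ 0   4  -6    -1   2 ]
  [ 0   0   0     0   0 ]
  [ 0   0   3    -2  -3 ]
ρ2 := 1/4·ρ2
  [ 1  -6     0  19/2    8 ]
  [ 0   1  -3/2  -1/4  1/2 ]
  [ 0   0     0     0    0 ]
  [ 0   0     3    -2   -3 ]
ρ3 <=> ρ4
  [ 1  -6     0  19/2    8 ]
  [ 0   1  -3/2  -1/4  1/2 ]
  [ 0   0     3    -2   -3 ]
  [ 0   0     0     0    0 ]
ρ3 := 1/3·ρ3
  [ 1  -6     0  19/2    8 ]
  [ 0   1  -3/2  -1/4  1/2 ]
  [ 0   0     1  -2/3   -1 ]
  [ 0   0     0     0    0 ]
ρ2 := ρ2 + 3/2·ρ3
  [ 1  -6  0  19/2   8 ]
  [ 0   1  0  -5/4  -1 ]
  [ 0   0  1  -2/3  -1 ]
  [ 0   0  0     0   0 ]
ρ1 := ρ1 + 6·ρ2
  [ 1  0  0     2   2 ]
  [ 0  1  0  -5/4  -1 ]
  [ 0  0  1  -2/3  -1 ]
  [ 0  0  0     0   0 ]

2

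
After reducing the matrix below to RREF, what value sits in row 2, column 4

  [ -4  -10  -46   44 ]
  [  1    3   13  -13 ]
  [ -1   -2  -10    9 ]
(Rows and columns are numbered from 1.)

-4

R1 ← -1/4·R1
  [  1  5/2  23/2  -11 ]
  [  1    3    13  -13 ]
  [ -1   -2   -10    9 ]
R2 ← R2 − R1
  [  1  5/2  23/2  -11 ]
  [  0  1/2   3/2   -2 ]
  [ -1   -2   -10    9 ]
R3 ← R3 + R1
  [ 1  5/2  23/2  -11 ]
  [ 0  1/2   3/2   -2 ]
  [ 0  1/2   3/2   -2 ]
R2 ← 2·R2
  [ 1  5/2  23/2  -11 ]
  [ 0    1     3   -4 ]
  [ 0  1/2   3/2   -2 ]
R3 ← R3 − 1/2·R2
  [ 1  5/2  23/2  -11 ]
  [ 0    1     3   -4 ]
  [ 0    0     0    0 ]
R1 ← R1 − 5/2·R2
  [ 1  0  4  -1 ]
  [ 0  1  3  -4 ]
  [ 0  0  0   0 ]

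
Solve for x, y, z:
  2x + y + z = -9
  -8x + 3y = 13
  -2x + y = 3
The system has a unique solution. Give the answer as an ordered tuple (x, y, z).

Form the augmented matrix and row-reduce:
  [  2  1  1  |  -9 ]
  [ -8  3  0  |  13 ]
  [ -2  1  0  |   3 ]
R1 -> 1/2·R1
  [  1  1/2  1/2  |  -9/2 ]
  [ -8    3    0  |    13 ]
  [ -2    1    0  |     3 ]
R2 -> R2 + 8·R1
  [  1  1/2  1/2  |  -9/2 ]
  [  0    7    4  |   -23 ]
  [ -2    1    0  |     3 ]
R3 -> R3 + 2·R1
  [ 1  1/2  1/2  |  -9/2 ]
  [ 0    7    4  |   -23 ]
  [ 0    2    1  |    -6 ]
R2 -> 1/7·R2
  [ 1  1/2  1/2  |   -9/2 ]
  [ 0    1  4/7  |  -23/7 ]
  [ 0    2    1  |     -6 ]
R3 -> R3 − 2·R2
  [ 1  1/2   1/2  |   -9/2 ]
  [ 0    1   4/7  |  -23/7 ]
  [ 0    0  -1/7  |    4/7 ]
R3 -> -7·R3
  [ 1  1/2  1/2  |   -9/2 ]
  [ 0    1  4/7  |  -23/7 ]
  [ 0    0    1  |     -4 ]
R2 -> R2 − 4/7·R3
  [ 1  1/2  1/2  |  -9/2 ]
  [ 0    1    0  |    -1 ]
  [ 0    0    1  |    -4 ]
R1 -> R1 − 1/2·R3
  [ 1  1/2  0  |  -5/2 ]
  [ 0    1  0  |    -1 ]
  [ 0    0  1  |    -4 ]
R1 -> R1 − 1/2·R2
  [ 1  0  0  |  -2 ]
  [ 0  1  0  |  -1 ]
  [ 0  0  1  |  -4 ]
Reading off the last column: x = -2, y = -1, z = -4.

(-2, -1, -4)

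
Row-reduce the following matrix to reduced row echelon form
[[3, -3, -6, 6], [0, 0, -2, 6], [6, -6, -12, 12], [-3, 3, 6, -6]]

[[1, -1, 0, -4], [0, 0, 1, -3], [0, 0, 0, 0], [0, 0, 0, 0]]

ρ1 → 1/3·ρ1
  [  1  -1   -2   2 ]
  [  0   0   -2   6 ]
  [  6  -6  -12  12 ]
  [ -3   3    6  -6 ]
ρ3 → ρ3 − 6·ρ1
  [  1  -1  -2   2 ]
  [  0   0  -2   6 ]
  [  0   0   0   0 ]
  [ -3   3   6  -6 ]
ρ4 → ρ4 + 3·ρ1
  [ 1  -1  -2  2 ]
  [ 0   0  -2  6 ]
  [ 0   0   0  0 ]
  [ 0   0   0  0 ]
ρ2 → -1/2·ρ2
  [ 1  -1  -2   2 ]
  [ 0   0   1  -3 ]
  [ 0   0   0   0 ]
  [ 0   0   0   0 ]
ρ1 → ρ1 + 2·ρ2
  [ 1  -1  0  -4 ]
  [ 0   0  1  -3 ]
  [ 0   0  0   0 ]
  [ 0   0  0   0 ]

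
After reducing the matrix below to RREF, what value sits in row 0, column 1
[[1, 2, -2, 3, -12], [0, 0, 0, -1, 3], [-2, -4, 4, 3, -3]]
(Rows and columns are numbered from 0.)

R3 ← R3 + 2·R1
  [ 1  2  -2   3  -12 ]
  [ 0  0   0  -1    3 ]
  [ 0  0   0   9  -27 ]
R2 ← -1·R2
  [ 1  2  -2  3  -12 ]
  [ 0  0   0  1   -3 ]
  [ 0  0   0  9  -27 ]
R3 ← R3 − 9·R2
  [ 1  2  -2  3  -12 ]
  [ 0  0   0  1   -3 ]
  [ 0  0   0  0    0 ]
R1 ← R1 − 3·R2
  [ 1  2  -2  0  -3 ]
  [ 0  0   0  1  -3 ]
  [ 0  0   0  0   0 ]

2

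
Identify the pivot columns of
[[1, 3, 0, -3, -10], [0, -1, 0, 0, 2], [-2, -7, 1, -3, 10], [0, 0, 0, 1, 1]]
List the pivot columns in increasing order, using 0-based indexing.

r3 -> r3 + 2·r1
  [ 1   3  0  -3  -10 ]
  [ 0  -1  0   0    2 ]
  [ 0  -1  1  -9  -10 ]
  [ 0   0  0   1    1 ]
r2 -> -1·r2
  [ 1   3  0  -3  -10 ]
  [ 0   1  0   0   -2 ]
  [ 0  -1  1  -9  -10 ]
  [ 0   0  0   1    1 ]
r3 -> r3 + r2
  [ 1  3  0  -3  -10 ]
  [ 0  1  0   0   -2 ]
  [ 0  0  1  -9  -12 ]
  [ 0  0  0   1    1 ]
r3 -> r3 + 9·r4
  [ 1  3  0  -3  -10 ]
  [ 0  1  0   0   -2 ]
  [ 0  0  1   0   -3 ]
  [ 0  0  0   1    1 ]
r1 -> r1 + 3·r4
  [ 1  3  0  0  -7 ]
  [ 0  1  0  0  -2 ]
  [ 0  0  1  0  -3 ]
  [ 0  0  0  1   1 ]
r1 -> r1 − 3·r2
  [ 1  0  0  0  -1 ]
  [ 0  1  0  0  -2 ]
  [ 0  0  1  0  -3 ]
  [ 0  0  0  1   1 ]
Pivot columns are the columns containing a leading 1.

0, 1, 2, 3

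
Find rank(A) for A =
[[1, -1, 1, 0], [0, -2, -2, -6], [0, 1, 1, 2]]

r2 ← -1/2·r2
  [ 1  -1  1  0 ]
  [ 0   1  1  3 ]
  [ 0   1  1  2 ]
r3 ← r3 − r2
  [ 1  -1  1   0 ]
  [ 0   1  1   3 ]
  [ 0   0  0  -1 ]
r3 ← -1·r3
  [ 1  -1  1  0 ]
  [ 0   1  1  3 ]
  [ 0   0  0  1 ]
r2 ← r2 − 3·r3
  [ 1  -1  1  0 ]
  [ 0   1  1  0 ]
  [ 0   0  0  1 ]
r1 ← r1 + r2
  [ 1  0  2  0 ]
  [ 0  1  1  0 ]
  [ 0  0  0  1 ]
The reduced form has 3 nonzero rows.

rank = 3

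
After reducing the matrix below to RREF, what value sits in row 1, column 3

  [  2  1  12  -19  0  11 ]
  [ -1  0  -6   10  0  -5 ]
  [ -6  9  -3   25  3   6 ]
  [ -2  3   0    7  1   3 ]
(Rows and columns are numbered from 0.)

ρ1 ← 1/2·ρ1
  [  1  1/2   6  -19/2  0  11/2 ]
  [ -1    0  -6     10  0    -5 ]
  [ -6    9  -3     25  3     6 ]
  [ -2    3   0      7  1     3 ]
ρ2 ← ρ2 + ρ1
  [  1  1/2   6  -19/2  0  11/2 ]
  [  0  1/2   0    1/2  0   1/2 ]
  [ -6    9  -3     25  3     6 ]
  [ -2    3   0      7  1     3 ]
ρ3 ← ρ3 + 6·ρ1
  [  1  1/2   6  -19/2  0  11/2 ]
  [  0  1/2   0    1/2  0   1/2 ]
  [  0   12  33    -32  3    39 ]
  [ -2    3   0      7  1     3 ]
ρ4 ← ρ4 + 2·ρ1
  [ 1  1/2   6  -19/2  0  11/2 ]
  [ 0  1/2   0    1/2  0   1/2 ]
  [ 0   12  33    -32  3    39 ]
  [ 0    4  12    -12  1    14 ]
ρ2 ← 2·ρ2
  [ 1  1/2   6  -19/2  0  11/2 ]
  [ 0    1   0      1  0     1 ]
  [ 0   12  33    -32  3    39 ]
  [ 0    4  12    -12  1    14 ]
ρ3 ← ρ3 − 12·ρ2
  [ 1  1/2   6  -19/2  0  11/2 ]
  [ 0    1   0      1  0     1 ]
  [ 0    0  33    -44  3    27 ]
  [ 0    4  12    -12  1    14 ]
ρ4 ← ρ4 − 4·ρ2
  [ 1  1/2   6  -19/2  0  11/2 ]
  [ 0    1   0      1  0     1 ]
  [ 0    0  33    -44  3    27 ]
  [ 0    0  12    -16  1    10 ]
ρ3 ← 1/33·ρ3
  [ 1  1/2   6  -19/2     0  11/2 ]
  [ 0    1   0      1     0     1 ]
  [ 0    0   1   -4/3  1/11  9/11 ]
  [ 0    0  12    -16     1    10 ]
ρ4 ← ρ4 − 12·ρ3
  [ 1  1/2  6  -19/2      0  11/2 ]
  [ 0    1  0      1      0     1 ]
  [ 0    0  1   -4/3   1/11  9/11 ]
  [ 0    0  0      0  -1/11  2/11 ]
ρ4 ← -11·ρ4
  [ 1  1/2  6  -19/2     0  11/2 ]
  [ 0    1  0      1     0     1 ]
  [ 0    0  1   -4/3  1/11  9/11 ]
  [ 0    0  0      0     1    -2 ]
ρ3 ← ρ3 − 1/11·ρ4
  [ 1  1/2  6  -19/2  0  11/2 ]
  [ 0    1  0      1  0     1 ]
  [ 0    0  1   -4/3  0     1 ]
  [ 0    0  0      0  1    -2 ]
ρ1 ← ρ1 − 6·ρ3
  [ 1  1/2  0  -3/2  0  -1/2 ]
  [ 0    1  0     1  0     1 ]
  [ 0    0  1  -4/3  0     1 ]
  [ 0    0  0     0  1    -2 ]
ρ1 ← ρ1 − 1/2·ρ2
  [ 1  0  0    -2  0  -1 ]
  [ 0  1  0     1  0   1 ]
  [ 0  0  1  -4/3  0   1 ]
  [ 0  0  0     0  1  -2 ]

1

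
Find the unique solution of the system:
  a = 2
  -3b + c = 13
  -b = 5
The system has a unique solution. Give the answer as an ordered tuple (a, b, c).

Form the augmented matrix and row-reduce:
  [ 1   0  0  |   2 ]
  [ 0  -3  1  |  13 ]
  [ 0  -1  0  |   5 ]
Multiply ρ2 by -1/3.
  [ 1   0     0  |      2 ]
  [ 0   1  -1/3  |  -13/3 ]
  [ 0  -1     0  |      5 ]
Add ρ2 to ρ3.
  [ 1  0     0  |      2 ]
  [ 0  1  -1/3  |  -13/3 ]
  [ 0  0  -1/3  |    2/3 ]
Multiply ρ3 by -3.
  [ 1  0     0  |      2 ]
  [ 0  1  -1/3  |  -13/3 ]
  [ 0  0     1  |     -2 ]
Add 1/3 times ρ3 to ρ2.
  [ 1  0  0  |   2 ]
  [ 0  1  0  |  -5 ]
  [ 0  0  1  |  -2 ]
Reading off the last column: a = 2, b = -5, c = -2.

(2, -5, -2)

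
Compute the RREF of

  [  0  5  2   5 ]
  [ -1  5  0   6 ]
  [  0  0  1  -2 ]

Swap r1 and r2.
  [ -1  5  0   6 ]
  [  0  5  2   5 ]
  [  0  0  1  -2 ]
Multiply r1 by -1.
  [ 1  -5  0  -6 ]
  [ 0   5  2   5 ]
  [ 0   0  1  -2 ]
Multiply r2 by 1/5.
  [ 1  -5    0  -6 ]
  [ 0   1  2/5   1 ]
  [ 0   0    1  -2 ]
Subtract 2/5 times r3 from r2.
  [ 1  -5  0   -6 ]
  [ 0   1  0  9/5 ]
  [ 0   0  1   -2 ]
Add 5 times r2 to r1.
  [ 1  0  0    3 ]
  [ 0  1  0  9/5 ]
  [ 0  0  1   -2 ]

[[1, 0, 0, 3], [0, 1, 0, 9/5], [0, 0, 1, -2]]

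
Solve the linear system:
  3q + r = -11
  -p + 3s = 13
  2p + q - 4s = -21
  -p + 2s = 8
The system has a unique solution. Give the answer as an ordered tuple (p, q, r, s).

Form the augmented matrix and row-reduce:
  [  0  3  1   0  |  -11 ]
  [ -1  0  0   3  |   13 ]
  [  2  1  0  -4  |  -21 ]
  [ -1  0  0   2  |    8 ]
R1 ↔ R2
  [ -1  0  0   3  |   13 ]
  [  0  3  1   0  |  -11 ]
  [  2  1  0  -4  |  -21 ]
  [ -1  0  0   2  |    8 ]
R1 → -1·R1
  [  1  0  0  -3  |  -13 ]
  [  0  3  1   0  |  -11 ]
  [  2  1  0  -4  |  -21 ]
  [ -1  0  0   2  |    8 ]
R3 → R3 − 2·R1
  [  1  0  0  -3  |  -13 ]
  [  0  3  1   0  |  -11 ]
  [  0  1  0   2  |    5 ]
  [ -1  0  0   2  |    8 ]
R4 → R4 + R1
  [ 1  0  0  -3  |  -13 ]
  [ 0  3  1   0  |  -11 ]
  [ 0  1  0   2  |    5 ]
  [ 0  0  0  -1  |   -5 ]
R2 → 1/3·R2
  [ 1  0    0  -3  |    -13 ]
  [ 0  1  1/3   0  |  -11/3 ]
  [ 0  1    0   2  |      5 ]
  [ 0  0    0  -1  |     -5 ]
R3 → R3 − R2
  [ 1  0     0  -3  |    -13 ]
  [ 0  1   1/3   0  |  -11/3 ]
  [ 0  0  -1/3   2  |   26/3 ]
  [ 0  0     0  -1  |     -5 ]
R3 → -3·R3
  [ 1  0    0  -3  |    -13 ]
  [ 0  1  1/3   0  |  -11/3 ]
  [ 0  0    1  -6  |    -26 ]
  [ 0  0    0  -1  |     -5 ]
R4 → -1·R4
  [ 1  0    0  -3  |    -13 ]
  [ 0  1  1/3   0  |  -11/3 ]
  [ 0  0    1  -6  |    -26 ]
  [ 0  0    0   1  |      5 ]
R3 → R3 + 6·R4
  [ 1  0    0  -3  |    -13 ]
  [ 0  1  1/3   0  |  -11/3 ]
  [ 0  0    1   0  |      4 ]
  [ 0  0    0   1  |      5 ]
R1 → R1 + 3·R4
  [ 1  0    0  0  |      2 ]
  [ 0  1  1/3  0  |  -11/3 ]
  [ 0  0    1  0  |      4 ]
  [ 0  0    0  1  |      5 ]
R2 → R2 − 1/3·R3
  [ 1  0  0  0  |   2 ]
  [ 0  1  0  0  |  -5 ]
  [ 0  0  1  0  |   4 ]
  [ 0  0  0  1  |   5 ]
Reading off the last column: p = 2, q = -5, r = 4, s = 5.

(2, -5, 4, 5)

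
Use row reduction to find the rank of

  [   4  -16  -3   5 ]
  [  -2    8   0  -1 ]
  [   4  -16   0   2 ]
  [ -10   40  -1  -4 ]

rank = 2

r1 := 1/4·r1
  [   1   -4  -3/4  5/4 ]
  [  -2    8     0   -1 ]
  [   4  -16     0    2 ]
  [ -10   40    -1   -4 ]
r2 := r2 + 2·r1
  [   1   -4  -3/4  5/4 ]
  [   0    0  -3/2  3/2 ]
  [   4  -16     0    2 ]
  [ -10   40    -1   -4 ]
r3 := r3 − 4·r1
  [   1  -4  -3/4  5/4 ]
  [   0   0  -3/2  3/2 ]
  [   0   0     3   -3 ]
  [ -10  40    -1   -4 ]
r4 := r4 + 10·r1
  [ 1  -4   -3/4   5/4 ]
  [ 0   0   -3/2   3/2 ]
  [ 0   0      3    -3 ]
  [ 0   0  -17/2  17/2 ]
r2 := -2/3·r2
  [ 1  -4   -3/4   5/4 ]
  [ 0   0      1    -1 ]
  [ 0   0      3    -3 ]
  [ 0   0  -17/2  17/2 ]
r3 := r3 − 3·r2
  [ 1  -4   -3/4   5/4 ]
  [ 0   0      1    -1 ]
  [ 0   0      0     0 ]
  [ 0   0  -17/2  17/2 ]
r4 := r4 + 17/2·r2
  [ 1  -4  -3/4  5/4 ]
  [ 0   0     1   -1 ]
  [ 0   0     0    0 ]
  [ 0   0     0    0 ]
r1 := r1 + 3/4·r2
  [ 1  -4  0  1/2 ]
  [ 0   0  1   -1 ]
  [ 0   0  0    0 ]
  [ 0   0  0    0 ]
The reduced form has 2 nonzero rows.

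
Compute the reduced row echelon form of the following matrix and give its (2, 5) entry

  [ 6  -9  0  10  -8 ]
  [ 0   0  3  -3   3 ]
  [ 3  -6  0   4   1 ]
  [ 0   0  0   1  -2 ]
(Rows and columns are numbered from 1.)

r1 := 1/6·r1
  [ 1  -3/2  0  5/3  -4/3 ]
  [ 0     0  3   -3     3 ]
  [ 3    -6  0    4     1 ]
  [ 0     0  0    1    -2 ]
r3 := r3 − 3·r1
  [ 1  -3/2  0  5/3  -4/3 ]
  [ 0     0  3   -3     3 ]
  [ 0  -3/2  0   -1     5 ]
  [ 0     0  0    1    -2 ]
r2 <=> r3
  [ 1  -3/2  0  5/3  -4/3 ]
  [ 0  -3/2  0   -1     5 ]
  [ 0     0  3   -3     3 ]
  [ 0     0  0    1    -2 ]
r2 := -2/3·r2
  [ 1  -3/2  0  5/3   -4/3 ]
  [ 0     1  0  2/3  -10/3 ]
  [ 0     0  3   -3      3 ]
  [ 0     0  0    1     -2 ]
r3 := 1/3·r3
  [ 1  -3/2  0  5/3   -4/3 ]
  [ 0     1  0  2/3  -10/3 ]
  [ 0     0  1   -1      1 ]
  [ 0     0  0    1     -2 ]
r3 := r3 + r4
  [ 1  -3/2  0  5/3   -4/3 ]
  [ 0     1  0  2/3  -10/3 ]
  [ 0     0  1    0     -1 ]
  [ 0     0  0    1     -2 ]
r2 := r2 − 2/3·r4
  [ 1  -3/2  0  5/3  -4/3 ]
  [ 0     1  0    0    -2 ]
  [ 0     0  1    0    -1 ]
  [ 0     0  0    1    -2 ]
r1 := r1 − 5/3·r4
  [ 1  -3/2  0  0   2 ]
  [ 0     1  0  0  -2 ]
  [ 0     0  1  0  -1 ]
  [ 0     0  0  1  -2 ]
r1 := r1 + 3/2·r2
  [ 1  0  0  0  -1 ]
  [ 0  1  0  0  -2 ]
  [ 0  0  1  0  -1 ]
  [ 0  0  0  1  -2 ]

-2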